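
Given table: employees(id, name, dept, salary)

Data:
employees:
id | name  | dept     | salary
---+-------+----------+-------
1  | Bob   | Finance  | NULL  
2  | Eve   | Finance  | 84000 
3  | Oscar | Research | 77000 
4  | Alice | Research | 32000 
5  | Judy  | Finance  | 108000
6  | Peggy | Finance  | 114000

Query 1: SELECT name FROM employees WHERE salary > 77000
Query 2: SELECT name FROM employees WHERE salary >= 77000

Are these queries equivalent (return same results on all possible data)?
No, not equivalent

Query 1 returns: [('Eve',), ('Judy',), ('Peggy',)]
Query 2 returns: [('Eve',), ('Oscar',), ('Judy',), ('Peggy',)]

Reason: > vs >= gives different results when salary = 77000 exists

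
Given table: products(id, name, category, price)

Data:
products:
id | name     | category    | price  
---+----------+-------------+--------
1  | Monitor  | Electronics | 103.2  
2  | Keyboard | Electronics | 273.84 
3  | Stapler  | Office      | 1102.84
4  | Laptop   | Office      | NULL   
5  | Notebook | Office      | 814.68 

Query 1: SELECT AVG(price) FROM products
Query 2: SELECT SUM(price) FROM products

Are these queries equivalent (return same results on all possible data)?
No, not equivalent

Query 1 returns: [(573.64,)]
Query 2 returns: [(2294.56,)]

Reason: AVG vs SUM give different aggregate values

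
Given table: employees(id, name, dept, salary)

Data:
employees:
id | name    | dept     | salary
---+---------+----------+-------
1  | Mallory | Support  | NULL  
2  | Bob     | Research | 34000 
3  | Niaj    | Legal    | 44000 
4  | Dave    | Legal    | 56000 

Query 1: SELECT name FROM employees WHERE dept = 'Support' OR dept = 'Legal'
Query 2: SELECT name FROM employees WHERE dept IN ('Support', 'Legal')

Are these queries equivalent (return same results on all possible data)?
Yes, equivalent

Both queries return: [('Dave',), ('Mallory',), ('Niaj',)]

Reason: OR vs IN are equivalent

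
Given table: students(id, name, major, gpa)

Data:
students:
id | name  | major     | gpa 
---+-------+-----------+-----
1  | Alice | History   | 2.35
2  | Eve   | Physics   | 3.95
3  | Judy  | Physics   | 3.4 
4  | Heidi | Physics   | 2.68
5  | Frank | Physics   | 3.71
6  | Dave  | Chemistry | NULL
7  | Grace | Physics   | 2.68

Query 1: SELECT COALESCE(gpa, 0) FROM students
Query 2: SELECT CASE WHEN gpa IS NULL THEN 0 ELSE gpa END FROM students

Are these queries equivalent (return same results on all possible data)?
Yes, equivalent

Both queries return: [(0,), (2.35,), (2.68,), (2.68,), (3.4,), (3.71,), (3.95,)]

Reason: COALESCE vs CASE for NULL handling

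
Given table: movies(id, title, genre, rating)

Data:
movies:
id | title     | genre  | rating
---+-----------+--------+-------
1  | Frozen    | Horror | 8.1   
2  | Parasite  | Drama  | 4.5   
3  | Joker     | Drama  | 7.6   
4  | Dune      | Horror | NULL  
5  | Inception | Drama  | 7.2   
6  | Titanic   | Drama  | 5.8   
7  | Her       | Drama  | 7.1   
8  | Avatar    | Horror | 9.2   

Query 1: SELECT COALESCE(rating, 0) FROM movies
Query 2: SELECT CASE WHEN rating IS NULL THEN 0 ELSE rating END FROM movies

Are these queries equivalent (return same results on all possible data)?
Yes, equivalent

Both queries return: [(0,), (4.5,), (5.8,), (7.1,), (7.2,), (7.6,), (8.1,), (9.2,)]

Reason: COALESCE vs CASE for NULL handling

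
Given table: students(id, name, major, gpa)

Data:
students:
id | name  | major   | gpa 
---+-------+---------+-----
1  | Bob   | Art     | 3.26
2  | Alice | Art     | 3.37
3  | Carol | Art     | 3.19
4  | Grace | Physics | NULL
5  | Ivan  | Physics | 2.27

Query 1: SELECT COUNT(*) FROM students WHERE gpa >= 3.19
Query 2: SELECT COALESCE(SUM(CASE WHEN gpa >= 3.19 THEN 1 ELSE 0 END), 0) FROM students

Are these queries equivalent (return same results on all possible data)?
Yes, equivalent

Both queries return: [(3,)]

Reason: COUNT with WHERE vs conditional SUM (COALESCE handles empty-table NULL)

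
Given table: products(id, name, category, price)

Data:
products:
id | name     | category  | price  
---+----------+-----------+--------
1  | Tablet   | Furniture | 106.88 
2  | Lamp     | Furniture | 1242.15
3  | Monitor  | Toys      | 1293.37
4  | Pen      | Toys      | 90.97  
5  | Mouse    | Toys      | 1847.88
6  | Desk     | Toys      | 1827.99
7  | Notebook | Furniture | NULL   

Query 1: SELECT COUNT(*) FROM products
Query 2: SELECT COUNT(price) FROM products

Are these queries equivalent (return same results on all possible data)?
No, not equivalent

Query 1 returns: [(7,)]
Query 2 returns: [(6,)]

Reason: COUNT(*) includes NULLs, COUNT(column) excludes them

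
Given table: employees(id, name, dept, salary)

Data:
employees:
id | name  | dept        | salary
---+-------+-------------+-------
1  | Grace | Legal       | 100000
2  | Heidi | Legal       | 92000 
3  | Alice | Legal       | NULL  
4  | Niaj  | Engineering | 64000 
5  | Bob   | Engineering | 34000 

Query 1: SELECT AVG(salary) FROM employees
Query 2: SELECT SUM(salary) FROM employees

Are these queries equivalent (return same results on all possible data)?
No, not equivalent

Query 1 returns: [(72500.0,)]
Query 2 returns: [(290000,)]

Reason: AVG vs SUM give different aggregate values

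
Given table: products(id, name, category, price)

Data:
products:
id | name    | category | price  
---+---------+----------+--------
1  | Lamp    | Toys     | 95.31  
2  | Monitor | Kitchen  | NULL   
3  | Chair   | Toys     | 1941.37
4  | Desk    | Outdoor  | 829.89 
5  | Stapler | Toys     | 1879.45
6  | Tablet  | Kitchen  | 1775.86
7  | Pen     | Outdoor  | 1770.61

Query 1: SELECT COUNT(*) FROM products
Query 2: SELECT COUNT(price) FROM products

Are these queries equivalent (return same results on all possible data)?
No, not equivalent

Query 1 returns: [(7,)]
Query 2 returns: [(6,)]

Reason: COUNT(*) includes NULLs, COUNT(column) excludes them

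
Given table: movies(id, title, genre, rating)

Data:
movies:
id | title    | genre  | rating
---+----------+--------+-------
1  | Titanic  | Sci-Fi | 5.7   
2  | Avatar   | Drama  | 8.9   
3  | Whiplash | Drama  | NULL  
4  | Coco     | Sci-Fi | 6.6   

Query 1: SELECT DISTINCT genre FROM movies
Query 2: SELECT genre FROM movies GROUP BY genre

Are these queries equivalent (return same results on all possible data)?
Yes, equivalent

Both queries return: [('Drama',), ('Sci-Fi',)]

Reason: Both get unique genres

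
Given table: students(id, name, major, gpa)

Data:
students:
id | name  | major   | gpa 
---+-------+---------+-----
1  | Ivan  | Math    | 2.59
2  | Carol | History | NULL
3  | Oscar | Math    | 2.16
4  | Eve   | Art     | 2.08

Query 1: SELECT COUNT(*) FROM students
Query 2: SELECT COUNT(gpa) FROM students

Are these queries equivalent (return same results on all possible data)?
No, not equivalent

Query 1 returns: [(4,)]
Query 2 returns: [(3,)]

Reason: COUNT(*) includes NULLs, COUNT(column) excludes them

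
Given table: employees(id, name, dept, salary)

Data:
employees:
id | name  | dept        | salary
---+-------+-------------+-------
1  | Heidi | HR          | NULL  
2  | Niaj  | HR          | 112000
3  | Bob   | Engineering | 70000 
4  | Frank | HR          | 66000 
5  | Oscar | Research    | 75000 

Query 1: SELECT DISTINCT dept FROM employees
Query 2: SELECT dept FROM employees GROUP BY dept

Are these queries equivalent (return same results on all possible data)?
Yes, equivalent

Both queries return: [('Engineering',), ('HR',), ('Research',)]

Reason: Both get unique depts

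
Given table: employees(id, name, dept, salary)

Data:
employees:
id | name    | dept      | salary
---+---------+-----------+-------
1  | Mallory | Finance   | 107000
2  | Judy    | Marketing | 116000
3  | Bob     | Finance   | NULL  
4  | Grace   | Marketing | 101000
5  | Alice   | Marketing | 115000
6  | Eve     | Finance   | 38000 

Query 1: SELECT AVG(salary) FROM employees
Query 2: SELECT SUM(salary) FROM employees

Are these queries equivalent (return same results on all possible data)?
No, not equivalent

Query 1 returns: [(95400.0,)]
Query 2 returns: [(477000,)]

Reason: AVG vs SUM give different aggregate values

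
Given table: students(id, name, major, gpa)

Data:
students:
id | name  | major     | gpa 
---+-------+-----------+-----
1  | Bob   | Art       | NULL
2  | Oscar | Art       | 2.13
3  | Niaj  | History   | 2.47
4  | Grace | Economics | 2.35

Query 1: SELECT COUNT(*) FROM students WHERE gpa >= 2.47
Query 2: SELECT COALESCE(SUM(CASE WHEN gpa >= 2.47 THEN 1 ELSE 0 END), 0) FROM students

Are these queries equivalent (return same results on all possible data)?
Yes, equivalent

Both queries return: [(1,)]

Reason: COUNT with WHERE vs conditional SUM (COALESCE handles empty-table NULL)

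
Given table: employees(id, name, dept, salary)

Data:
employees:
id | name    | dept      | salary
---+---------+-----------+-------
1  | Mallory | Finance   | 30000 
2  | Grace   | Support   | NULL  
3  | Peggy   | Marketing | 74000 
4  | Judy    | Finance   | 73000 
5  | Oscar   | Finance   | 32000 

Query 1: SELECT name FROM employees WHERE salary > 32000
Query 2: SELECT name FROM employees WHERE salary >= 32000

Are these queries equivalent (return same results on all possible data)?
No, not equivalent

Query 1 returns: [('Peggy',), ('Judy',)]
Query 2 returns: [('Peggy',), ('Judy',), ('Oscar',)]

Reason: > vs >= gives different results when salary = 32000 exists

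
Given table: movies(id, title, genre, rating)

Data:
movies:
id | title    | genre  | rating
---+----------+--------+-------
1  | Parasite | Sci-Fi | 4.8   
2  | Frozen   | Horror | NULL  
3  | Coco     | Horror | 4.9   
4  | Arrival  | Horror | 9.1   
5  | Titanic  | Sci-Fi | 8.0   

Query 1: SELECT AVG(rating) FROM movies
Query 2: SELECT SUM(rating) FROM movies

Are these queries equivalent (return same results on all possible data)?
No, not equivalent

Query 1 returns: [(6.7,)]
Query 2 returns: [(26.8,)]

Reason: AVG vs SUM give different aggregate values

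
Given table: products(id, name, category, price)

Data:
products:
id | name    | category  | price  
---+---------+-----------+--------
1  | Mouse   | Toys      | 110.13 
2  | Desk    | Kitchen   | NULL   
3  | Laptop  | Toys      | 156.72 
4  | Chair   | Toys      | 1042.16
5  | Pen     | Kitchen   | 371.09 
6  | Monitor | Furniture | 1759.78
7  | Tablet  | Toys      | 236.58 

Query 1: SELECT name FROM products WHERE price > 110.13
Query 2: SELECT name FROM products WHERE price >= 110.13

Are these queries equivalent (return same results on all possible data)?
No, not equivalent

Query 1 returns: [('Laptop',), ('Chair',), ('Pen',), ('Monitor',), ('Tablet',)]
Query 2 returns: [('Mouse',), ('Laptop',), ('Chair',), ('Pen',), ('Monitor',), ('Tablet',)]

Reason: > vs >= gives different results when price = 110.13 exists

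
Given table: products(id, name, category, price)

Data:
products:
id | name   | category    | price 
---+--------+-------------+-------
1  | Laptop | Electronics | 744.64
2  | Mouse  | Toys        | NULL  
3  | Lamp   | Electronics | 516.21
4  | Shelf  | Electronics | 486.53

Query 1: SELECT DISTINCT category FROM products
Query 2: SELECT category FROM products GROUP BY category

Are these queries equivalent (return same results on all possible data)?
Yes, equivalent

Both queries return: [('Electronics',), ('Toys',)]

Reason: Both get unique categorys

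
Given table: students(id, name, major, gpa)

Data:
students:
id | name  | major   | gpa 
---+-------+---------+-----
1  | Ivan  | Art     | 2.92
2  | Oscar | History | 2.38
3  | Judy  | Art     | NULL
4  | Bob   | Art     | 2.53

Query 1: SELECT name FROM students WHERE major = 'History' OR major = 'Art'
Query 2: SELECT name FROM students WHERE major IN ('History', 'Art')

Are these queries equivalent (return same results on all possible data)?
Yes, equivalent

Both queries return: [('Bob',), ('Ivan',), ('Judy',), ('Oscar',)]

Reason: OR vs IN are equivalent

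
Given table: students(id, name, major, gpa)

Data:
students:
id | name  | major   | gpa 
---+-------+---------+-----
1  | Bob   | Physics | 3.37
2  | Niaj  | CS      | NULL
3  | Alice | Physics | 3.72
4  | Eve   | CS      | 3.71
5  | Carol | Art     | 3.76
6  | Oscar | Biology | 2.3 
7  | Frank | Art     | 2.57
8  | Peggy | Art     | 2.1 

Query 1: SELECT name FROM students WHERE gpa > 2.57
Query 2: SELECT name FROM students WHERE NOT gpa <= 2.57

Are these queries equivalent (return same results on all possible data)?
Yes, equivalent

Both queries return: [('Alice',), ('Bob',), ('Carol',), ('Eve',)]

Reason: Both filter gpa > 2.57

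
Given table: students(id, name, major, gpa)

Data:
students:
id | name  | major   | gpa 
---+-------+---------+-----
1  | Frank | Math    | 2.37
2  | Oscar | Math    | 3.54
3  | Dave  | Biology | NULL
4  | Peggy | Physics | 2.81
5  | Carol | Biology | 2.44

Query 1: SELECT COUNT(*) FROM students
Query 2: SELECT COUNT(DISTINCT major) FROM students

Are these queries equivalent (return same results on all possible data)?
No, not equivalent

Query 1 returns: [(5,)]
Query 2 returns: [(3,)]

Reason: COUNT(*) counts rows, COUNT(DISTINCT major) counts unique majors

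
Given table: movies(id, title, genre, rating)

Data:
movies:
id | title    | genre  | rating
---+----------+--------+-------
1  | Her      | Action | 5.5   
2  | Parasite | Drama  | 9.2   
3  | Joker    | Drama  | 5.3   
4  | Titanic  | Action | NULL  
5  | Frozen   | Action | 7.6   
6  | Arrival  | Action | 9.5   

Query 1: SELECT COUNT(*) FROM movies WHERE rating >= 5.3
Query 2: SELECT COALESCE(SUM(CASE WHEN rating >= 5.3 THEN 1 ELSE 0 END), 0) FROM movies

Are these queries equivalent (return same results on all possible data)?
Yes, equivalent

Both queries return: [(5,)]

Reason: COUNT with WHERE vs conditional SUM (COALESCE handles empty-table NULL)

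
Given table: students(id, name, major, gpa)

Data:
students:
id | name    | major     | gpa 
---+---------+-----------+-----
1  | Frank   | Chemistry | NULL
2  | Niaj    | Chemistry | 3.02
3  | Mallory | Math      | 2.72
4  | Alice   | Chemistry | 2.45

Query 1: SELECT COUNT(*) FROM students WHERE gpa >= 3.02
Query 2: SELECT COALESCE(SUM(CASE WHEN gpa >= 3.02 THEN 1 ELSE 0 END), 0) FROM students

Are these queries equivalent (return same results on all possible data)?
Yes, equivalent

Both queries return: [(1,)]

Reason: COUNT with WHERE vs conditional SUM (COALESCE handles empty-table NULL)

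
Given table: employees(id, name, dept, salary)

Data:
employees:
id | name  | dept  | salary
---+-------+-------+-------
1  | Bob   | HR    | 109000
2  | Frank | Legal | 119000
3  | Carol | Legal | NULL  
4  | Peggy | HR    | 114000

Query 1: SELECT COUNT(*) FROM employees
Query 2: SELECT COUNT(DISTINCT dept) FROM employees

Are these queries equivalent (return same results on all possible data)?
No, not equivalent

Query 1 returns: [(4,)]
Query 2 returns: [(2,)]

Reason: COUNT(*) counts rows, COUNT(DISTINCT dept) counts unique depts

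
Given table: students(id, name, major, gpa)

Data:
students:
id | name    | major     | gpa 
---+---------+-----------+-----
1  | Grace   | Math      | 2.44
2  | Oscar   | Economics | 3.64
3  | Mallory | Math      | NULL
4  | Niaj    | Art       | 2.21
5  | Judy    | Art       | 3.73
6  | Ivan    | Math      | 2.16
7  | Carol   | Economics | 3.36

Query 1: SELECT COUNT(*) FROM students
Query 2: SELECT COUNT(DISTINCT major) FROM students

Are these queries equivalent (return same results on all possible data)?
No, not equivalent

Query 1 returns: [(7,)]
Query 2 returns: [(3,)]

Reason: COUNT(*) counts rows, COUNT(DISTINCT major) counts unique majors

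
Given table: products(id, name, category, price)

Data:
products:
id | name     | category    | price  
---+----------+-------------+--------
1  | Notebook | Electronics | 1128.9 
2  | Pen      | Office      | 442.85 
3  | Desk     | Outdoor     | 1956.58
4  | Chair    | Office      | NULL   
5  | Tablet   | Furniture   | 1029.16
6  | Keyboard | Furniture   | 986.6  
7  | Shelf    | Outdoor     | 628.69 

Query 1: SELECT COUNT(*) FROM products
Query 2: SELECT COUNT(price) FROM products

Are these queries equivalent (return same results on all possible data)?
No, not equivalent

Query 1 returns: [(7,)]
Query 2 returns: [(6,)]

Reason: COUNT(*) includes NULLs, COUNT(column) excludes them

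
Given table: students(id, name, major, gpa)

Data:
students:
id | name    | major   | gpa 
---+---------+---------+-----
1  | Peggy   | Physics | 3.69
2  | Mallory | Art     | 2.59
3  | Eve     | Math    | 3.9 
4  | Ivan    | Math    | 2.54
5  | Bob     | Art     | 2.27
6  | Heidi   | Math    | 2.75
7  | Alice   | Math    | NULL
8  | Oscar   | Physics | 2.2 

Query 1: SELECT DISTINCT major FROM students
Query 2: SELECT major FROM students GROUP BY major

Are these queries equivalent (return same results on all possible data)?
Yes, equivalent

Both queries return: [('Art',), ('Math',), ('Physics',)]

Reason: Both get unique majors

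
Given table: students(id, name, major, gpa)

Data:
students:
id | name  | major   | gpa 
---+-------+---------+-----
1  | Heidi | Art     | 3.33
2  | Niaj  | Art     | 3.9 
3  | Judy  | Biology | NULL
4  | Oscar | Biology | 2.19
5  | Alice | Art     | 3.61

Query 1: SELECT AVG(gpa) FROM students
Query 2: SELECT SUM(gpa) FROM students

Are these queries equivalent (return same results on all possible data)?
No, not equivalent

Query 1 returns: [(3.2575,)]
Query 2 returns: [(13.03,)]

Reason: AVG vs SUM give different aggregate values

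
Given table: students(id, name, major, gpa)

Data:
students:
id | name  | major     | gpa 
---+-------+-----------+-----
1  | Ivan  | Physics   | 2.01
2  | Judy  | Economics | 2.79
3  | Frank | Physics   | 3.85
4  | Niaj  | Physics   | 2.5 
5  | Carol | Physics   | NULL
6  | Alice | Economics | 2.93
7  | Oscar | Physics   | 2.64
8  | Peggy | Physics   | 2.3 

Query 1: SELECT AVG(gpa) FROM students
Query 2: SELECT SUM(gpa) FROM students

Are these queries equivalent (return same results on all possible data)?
No, not equivalent

Query 1 returns: [(2.717142857142857,)]
Query 2 returns: [(19.02,)]

Reason: AVG vs SUM give different aggregate values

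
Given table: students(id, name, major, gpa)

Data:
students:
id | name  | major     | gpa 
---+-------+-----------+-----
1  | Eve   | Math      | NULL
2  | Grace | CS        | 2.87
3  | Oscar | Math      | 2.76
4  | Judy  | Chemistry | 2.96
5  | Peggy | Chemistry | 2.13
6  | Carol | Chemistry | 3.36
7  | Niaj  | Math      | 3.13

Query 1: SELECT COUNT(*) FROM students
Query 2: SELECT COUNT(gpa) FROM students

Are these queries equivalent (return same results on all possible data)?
No, not equivalent

Query 1 returns: [(7,)]
Query 2 returns: [(6,)]

Reason: COUNT(*) includes NULLs, COUNT(column) excludes them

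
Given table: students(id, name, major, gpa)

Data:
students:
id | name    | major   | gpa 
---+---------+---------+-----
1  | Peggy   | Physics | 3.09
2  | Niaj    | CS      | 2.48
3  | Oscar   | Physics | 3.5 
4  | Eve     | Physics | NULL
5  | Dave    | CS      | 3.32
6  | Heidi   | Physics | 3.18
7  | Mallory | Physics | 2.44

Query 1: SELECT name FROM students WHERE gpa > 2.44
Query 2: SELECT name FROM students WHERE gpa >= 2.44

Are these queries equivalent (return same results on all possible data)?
No, not equivalent

Query 1 returns: [('Peggy',), ('Niaj',), ('Oscar',), ('Dave',), ('Heidi',)]
Query 2 returns: [('Peggy',), ('Niaj',), ('Oscar',), ('Dave',), ('Heidi',), ('Mallory',)]

Reason: > vs >= gives different results when gpa = 2.44 exists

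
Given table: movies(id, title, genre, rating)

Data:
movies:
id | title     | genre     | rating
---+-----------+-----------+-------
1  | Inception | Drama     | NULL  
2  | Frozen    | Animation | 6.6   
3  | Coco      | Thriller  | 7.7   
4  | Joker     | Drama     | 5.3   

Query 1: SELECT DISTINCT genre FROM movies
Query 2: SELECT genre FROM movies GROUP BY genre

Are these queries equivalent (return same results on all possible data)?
Yes, equivalent

Both queries return: [('Animation',), ('Drama',), ('Thriller',)]

Reason: Both get unique genres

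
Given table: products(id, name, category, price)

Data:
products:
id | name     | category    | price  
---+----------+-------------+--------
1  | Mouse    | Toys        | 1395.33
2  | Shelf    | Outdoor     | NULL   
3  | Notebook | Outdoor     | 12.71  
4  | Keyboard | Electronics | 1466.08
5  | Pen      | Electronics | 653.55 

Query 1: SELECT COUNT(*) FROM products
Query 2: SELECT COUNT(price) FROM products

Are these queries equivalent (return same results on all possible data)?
No, not equivalent

Query 1 returns: [(5,)]
Query 2 returns: [(4,)]

Reason: COUNT(*) includes NULLs, COUNT(column) excludes them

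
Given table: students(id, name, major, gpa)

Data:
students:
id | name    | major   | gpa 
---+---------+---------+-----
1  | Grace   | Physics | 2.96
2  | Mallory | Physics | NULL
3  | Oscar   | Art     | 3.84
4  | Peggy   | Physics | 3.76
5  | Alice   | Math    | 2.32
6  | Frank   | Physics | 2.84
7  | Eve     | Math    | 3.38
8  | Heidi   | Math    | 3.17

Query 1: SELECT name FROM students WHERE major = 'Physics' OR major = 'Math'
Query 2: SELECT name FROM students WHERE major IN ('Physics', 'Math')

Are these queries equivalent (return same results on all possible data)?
Yes, equivalent

Both queries return: [('Alice',), ('Eve',), ('Frank',), ('Grace',), ('Heidi',), ('Mallory',), ('Peggy',)]

Reason: OR vs IN are equivalent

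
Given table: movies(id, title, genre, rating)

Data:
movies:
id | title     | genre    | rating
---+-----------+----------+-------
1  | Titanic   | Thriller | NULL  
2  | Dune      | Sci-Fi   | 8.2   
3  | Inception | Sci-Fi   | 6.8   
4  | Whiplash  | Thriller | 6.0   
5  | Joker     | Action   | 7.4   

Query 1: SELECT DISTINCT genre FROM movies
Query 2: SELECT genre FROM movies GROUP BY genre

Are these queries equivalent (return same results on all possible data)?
Yes, equivalent

Both queries return: [('Action',), ('Sci-Fi',), ('Thriller',)]

Reason: Both get unique genres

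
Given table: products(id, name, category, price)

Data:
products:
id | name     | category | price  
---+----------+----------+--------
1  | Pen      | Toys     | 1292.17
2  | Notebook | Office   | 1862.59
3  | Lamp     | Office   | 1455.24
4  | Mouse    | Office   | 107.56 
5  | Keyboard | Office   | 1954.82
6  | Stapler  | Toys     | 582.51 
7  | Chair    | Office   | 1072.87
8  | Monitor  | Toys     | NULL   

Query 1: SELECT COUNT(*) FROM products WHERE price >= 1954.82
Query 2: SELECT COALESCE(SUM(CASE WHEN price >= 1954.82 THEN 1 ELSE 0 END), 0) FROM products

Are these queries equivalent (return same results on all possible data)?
Yes, equivalent

Both queries return: [(1,)]

Reason: COUNT with WHERE vs conditional SUM (COALESCE handles empty-table NULL)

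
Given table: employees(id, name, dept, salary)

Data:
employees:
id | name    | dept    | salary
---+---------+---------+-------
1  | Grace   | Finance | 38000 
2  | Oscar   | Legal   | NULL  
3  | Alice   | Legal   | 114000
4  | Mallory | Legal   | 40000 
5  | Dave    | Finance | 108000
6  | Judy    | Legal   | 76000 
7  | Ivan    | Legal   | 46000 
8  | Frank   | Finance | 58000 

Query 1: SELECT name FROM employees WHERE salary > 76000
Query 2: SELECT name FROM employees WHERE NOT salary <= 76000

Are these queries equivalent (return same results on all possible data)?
Yes, equivalent

Both queries return: [('Alice',), ('Dave',)]

Reason: Both filter salary > 76000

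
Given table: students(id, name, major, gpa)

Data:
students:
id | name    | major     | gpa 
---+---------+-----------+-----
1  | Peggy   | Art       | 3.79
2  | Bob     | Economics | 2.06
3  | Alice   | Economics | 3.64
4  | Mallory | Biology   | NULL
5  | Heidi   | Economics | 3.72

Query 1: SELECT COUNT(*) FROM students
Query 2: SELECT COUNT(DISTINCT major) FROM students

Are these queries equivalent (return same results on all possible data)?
No, not equivalent

Query 1 returns: [(5,)]
Query 2 returns: [(3,)]

Reason: COUNT(*) counts rows, COUNT(DISTINCT major) counts unique majors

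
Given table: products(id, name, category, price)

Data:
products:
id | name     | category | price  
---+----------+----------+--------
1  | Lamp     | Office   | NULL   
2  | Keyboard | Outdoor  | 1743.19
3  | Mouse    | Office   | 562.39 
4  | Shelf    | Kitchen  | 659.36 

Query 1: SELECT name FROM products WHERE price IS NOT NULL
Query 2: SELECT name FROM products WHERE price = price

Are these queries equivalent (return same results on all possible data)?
Yes, equivalent

Both queries return: [('Keyboard',), ('Mouse',), ('Shelf',)]

Reason: IS NOT NULL vs self-equality (both exclude NULLs)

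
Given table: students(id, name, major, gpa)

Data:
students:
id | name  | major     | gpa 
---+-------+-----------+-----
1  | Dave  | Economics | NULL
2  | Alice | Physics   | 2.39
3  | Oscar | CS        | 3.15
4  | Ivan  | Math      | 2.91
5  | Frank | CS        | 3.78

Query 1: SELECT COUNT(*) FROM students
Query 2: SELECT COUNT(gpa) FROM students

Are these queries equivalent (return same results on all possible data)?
No, not equivalent

Query 1 returns: [(5,)]
Query 2 returns: [(4,)]

Reason: COUNT(*) includes NULLs, COUNT(column) excludes them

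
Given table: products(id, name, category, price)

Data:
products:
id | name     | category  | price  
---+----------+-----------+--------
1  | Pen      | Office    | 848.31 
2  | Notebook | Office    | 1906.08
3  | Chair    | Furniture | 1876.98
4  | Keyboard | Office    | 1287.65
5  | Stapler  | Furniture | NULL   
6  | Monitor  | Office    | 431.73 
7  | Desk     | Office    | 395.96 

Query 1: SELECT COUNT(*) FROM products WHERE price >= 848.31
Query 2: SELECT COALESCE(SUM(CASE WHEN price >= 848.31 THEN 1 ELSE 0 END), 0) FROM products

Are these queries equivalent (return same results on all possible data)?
Yes, equivalent

Both queries return: [(4,)]

Reason: COUNT with WHERE vs conditional SUM (COALESCE handles empty-table NULL)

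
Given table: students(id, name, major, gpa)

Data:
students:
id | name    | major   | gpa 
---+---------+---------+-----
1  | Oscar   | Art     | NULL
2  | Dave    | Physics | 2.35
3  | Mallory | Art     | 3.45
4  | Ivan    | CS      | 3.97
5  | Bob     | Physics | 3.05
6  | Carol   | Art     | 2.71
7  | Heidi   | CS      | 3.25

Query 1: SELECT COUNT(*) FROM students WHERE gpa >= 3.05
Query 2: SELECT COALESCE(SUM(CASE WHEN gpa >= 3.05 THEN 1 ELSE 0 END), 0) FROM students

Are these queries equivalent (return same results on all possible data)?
Yes, equivalent

Both queries return: [(4,)]

Reason: COUNT with WHERE vs conditional SUM (COALESCE handles empty-table NULL)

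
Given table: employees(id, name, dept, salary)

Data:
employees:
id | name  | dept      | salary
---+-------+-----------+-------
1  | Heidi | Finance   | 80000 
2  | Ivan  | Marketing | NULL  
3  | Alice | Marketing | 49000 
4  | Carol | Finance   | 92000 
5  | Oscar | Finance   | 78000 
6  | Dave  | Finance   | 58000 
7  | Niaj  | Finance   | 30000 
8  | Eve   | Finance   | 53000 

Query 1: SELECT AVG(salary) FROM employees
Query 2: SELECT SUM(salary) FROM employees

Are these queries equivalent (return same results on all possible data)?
No, not equivalent

Query 1 returns: [(62857.142857142855,)]
Query 2 returns: [(440000,)]

Reason: AVG vs SUM give different aggregate values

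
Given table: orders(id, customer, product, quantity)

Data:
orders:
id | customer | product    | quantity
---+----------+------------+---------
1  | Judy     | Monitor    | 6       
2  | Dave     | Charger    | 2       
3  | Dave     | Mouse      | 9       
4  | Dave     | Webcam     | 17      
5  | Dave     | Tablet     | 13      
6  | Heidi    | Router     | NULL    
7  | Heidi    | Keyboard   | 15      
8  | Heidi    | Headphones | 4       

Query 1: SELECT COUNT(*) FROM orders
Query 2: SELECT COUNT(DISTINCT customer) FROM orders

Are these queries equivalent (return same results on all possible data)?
No, not equivalent

Query 1 returns: [(8,)]
Query 2 returns: [(3,)]

Reason: COUNT(*) counts rows, COUNT(DISTINCT customer) counts unique customers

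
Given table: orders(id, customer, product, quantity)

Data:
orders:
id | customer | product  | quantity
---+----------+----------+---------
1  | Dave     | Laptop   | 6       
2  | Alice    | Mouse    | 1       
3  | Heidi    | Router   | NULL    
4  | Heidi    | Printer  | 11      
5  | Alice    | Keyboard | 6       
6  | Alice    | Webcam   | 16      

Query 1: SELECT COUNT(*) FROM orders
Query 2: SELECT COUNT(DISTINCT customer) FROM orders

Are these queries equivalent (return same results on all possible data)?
No, not equivalent

Query 1 returns: [(6,)]
Query 2 returns: [(3,)]

Reason: COUNT(*) counts rows, COUNT(DISTINCT customer) counts unique customers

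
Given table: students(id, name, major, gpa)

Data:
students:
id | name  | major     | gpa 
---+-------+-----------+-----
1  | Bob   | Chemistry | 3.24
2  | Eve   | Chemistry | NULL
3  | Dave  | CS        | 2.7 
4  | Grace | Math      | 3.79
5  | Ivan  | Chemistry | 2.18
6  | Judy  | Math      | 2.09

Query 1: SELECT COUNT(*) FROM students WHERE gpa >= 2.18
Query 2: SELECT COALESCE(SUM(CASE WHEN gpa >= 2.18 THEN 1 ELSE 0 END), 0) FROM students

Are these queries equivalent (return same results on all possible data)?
Yes, equivalent

Both queries return: [(4,)]

Reason: COUNT with WHERE vs conditional SUM (COALESCE handles empty-table NULL)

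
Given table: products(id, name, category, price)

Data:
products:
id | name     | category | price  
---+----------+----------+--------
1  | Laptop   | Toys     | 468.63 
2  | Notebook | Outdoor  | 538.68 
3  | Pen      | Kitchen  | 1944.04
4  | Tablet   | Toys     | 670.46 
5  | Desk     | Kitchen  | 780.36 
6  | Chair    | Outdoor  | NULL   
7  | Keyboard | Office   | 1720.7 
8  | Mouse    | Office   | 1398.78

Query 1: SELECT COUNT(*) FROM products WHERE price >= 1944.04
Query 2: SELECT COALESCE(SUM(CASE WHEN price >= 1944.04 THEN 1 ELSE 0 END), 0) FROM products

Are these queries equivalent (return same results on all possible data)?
Yes, equivalent

Both queries return: [(1,)]

Reason: COUNT with WHERE vs conditional SUM (COALESCE handles empty-table NULL)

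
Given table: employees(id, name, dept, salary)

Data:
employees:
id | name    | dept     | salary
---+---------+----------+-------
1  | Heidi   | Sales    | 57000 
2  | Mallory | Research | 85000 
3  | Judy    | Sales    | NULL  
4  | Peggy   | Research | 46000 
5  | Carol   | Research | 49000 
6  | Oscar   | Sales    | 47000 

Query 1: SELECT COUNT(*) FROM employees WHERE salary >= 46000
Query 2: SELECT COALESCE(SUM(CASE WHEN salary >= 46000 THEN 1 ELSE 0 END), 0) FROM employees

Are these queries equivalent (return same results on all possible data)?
Yes, equivalent

Both queries return: [(5,)]

Reason: COUNT with WHERE vs conditional SUM (COALESCE handles empty-table NULL)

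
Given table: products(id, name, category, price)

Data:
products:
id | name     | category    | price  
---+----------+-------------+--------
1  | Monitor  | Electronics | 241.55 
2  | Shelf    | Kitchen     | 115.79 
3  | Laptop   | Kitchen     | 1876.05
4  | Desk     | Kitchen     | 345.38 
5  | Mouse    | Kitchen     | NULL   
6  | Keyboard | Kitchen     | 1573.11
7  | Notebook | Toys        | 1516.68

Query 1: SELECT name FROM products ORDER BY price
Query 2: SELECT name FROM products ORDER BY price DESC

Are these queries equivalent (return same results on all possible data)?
No, not equivalent

Query 1 returns: [('Mouse',), ('Shelf',), ('Monitor',), ('Desk',), ('Notebook',), ('Keyboard',), ('Laptop',)]
Query 2 returns: [('Laptop',), ('Keyboard',), ('Notebook',), ('Desk',), ('Monitor',), ('Shelf',), ('Mouse',)]

Reason: ASC vs DESC gives opposite ordering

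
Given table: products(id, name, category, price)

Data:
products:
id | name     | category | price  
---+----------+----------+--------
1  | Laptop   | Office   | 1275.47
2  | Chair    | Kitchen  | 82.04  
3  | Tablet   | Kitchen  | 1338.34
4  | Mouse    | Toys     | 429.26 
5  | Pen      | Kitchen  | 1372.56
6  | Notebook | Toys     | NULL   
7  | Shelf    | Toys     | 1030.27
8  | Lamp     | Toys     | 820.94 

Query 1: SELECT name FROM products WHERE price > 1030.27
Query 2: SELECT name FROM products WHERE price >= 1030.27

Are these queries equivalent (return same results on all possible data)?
No, not equivalent

Query 1 returns: [('Laptop',), ('Tablet',), ('Pen',)]
Query 2 returns: [('Laptop',), ('Tablet',), ('Pen',), ('Shelf',)]

Reason: > vs >= gives different results when price = 1030.27 exists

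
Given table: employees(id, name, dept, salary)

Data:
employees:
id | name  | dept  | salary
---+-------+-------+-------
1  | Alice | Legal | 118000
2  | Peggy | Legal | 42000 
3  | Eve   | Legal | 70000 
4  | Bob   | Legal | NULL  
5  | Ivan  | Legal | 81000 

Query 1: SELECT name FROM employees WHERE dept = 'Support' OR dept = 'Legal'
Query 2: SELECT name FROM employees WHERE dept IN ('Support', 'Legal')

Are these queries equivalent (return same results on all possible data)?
Yes, equivalent

Both queries return: [('Alice',), ('Bob',), ('Eve',), ('Ivan',), ('Peggy',)]

Reason: OR vs IN are equivalent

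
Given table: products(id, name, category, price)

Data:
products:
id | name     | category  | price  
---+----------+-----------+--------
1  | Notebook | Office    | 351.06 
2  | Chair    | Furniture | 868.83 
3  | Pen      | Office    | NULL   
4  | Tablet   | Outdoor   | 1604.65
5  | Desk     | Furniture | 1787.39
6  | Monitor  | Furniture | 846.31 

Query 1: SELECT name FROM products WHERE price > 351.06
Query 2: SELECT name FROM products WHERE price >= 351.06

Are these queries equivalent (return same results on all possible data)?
No, not equivalent

Query 1 returns: [('Chair',), ('Tablet',), ('Desk',), ('Monitor',)]
Query 2 returns: [('Notebook',), ('Chair',), ('Tablet',), ('Desk',), ('Monitor',)]

Reason: > vs >= gives different results when price = 351.06 exists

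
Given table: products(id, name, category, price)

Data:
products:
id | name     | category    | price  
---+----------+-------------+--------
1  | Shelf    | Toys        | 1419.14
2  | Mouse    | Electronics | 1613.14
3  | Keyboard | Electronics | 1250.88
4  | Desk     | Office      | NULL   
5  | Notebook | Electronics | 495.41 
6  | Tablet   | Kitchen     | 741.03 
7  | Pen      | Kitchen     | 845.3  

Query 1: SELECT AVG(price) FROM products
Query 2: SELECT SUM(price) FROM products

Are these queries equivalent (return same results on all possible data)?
No, not equivalent

Query 1 returns: [(1060.8166666666668,)]
Query 2 returns: [(6364.900000000001,)]

Reason: AVG vs SUM give different aggregate values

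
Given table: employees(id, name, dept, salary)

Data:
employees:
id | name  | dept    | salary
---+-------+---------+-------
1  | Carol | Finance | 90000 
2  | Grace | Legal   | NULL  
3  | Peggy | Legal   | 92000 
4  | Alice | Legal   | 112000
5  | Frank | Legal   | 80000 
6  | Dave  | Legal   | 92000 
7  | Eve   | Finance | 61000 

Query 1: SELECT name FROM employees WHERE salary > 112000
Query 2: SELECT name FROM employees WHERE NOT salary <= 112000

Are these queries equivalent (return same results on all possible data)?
Yes, equivalent

Both queries return: []

Reason: Both filter salary > 112000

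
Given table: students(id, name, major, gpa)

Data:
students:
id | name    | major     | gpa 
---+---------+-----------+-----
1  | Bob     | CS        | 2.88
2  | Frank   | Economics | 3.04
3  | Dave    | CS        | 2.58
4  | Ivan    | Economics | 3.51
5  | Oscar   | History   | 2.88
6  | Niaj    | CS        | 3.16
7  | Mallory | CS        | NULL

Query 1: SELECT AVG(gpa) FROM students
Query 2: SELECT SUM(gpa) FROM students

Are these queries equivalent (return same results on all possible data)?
No, not equivalent

Query 1 returns: [(3.0083333333333333,)]
Query 2 returns: [(18.05,)]

Reason: AVG vs SUM give different aggregate values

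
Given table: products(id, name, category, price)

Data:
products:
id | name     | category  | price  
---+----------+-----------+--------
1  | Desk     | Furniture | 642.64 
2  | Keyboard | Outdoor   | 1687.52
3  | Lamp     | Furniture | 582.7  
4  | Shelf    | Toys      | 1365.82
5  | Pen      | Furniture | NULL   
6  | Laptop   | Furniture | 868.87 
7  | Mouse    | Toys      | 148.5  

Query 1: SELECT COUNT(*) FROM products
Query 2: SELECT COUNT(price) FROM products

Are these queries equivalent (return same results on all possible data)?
No, not equivalent

Query 1 returns: [(7,)]
Query 2 returns: [(6,)]

Reason: COUNT(*) includes NULLs, COUNT(column) excludes them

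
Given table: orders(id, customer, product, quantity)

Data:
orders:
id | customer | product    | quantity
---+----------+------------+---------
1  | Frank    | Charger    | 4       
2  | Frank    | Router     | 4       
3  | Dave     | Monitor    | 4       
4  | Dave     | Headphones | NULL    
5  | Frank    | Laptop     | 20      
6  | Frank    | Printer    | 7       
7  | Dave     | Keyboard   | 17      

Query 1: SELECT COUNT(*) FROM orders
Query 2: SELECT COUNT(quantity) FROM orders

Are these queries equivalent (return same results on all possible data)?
No, not equivalent

Query 1 returns: [(7,)]
Query 2 returns: [(6,)]

Reason: COUNT(*) includes NULLs, COUNT(column) excludes them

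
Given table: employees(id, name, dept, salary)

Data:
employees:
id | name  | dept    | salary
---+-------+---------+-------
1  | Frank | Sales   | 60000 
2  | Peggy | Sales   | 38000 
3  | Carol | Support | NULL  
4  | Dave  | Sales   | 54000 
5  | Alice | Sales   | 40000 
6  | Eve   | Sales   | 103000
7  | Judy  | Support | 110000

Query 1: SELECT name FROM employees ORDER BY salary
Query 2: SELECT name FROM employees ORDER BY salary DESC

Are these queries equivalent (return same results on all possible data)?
No, not equivalent

Query 1 returns: [('Carol',), ('Peggy',), ('Alice',), ('Dave',), ('Frank',), ('Eve',), ('Judy',)]
Query 2 returns: [('Judy',), ('Eve',), ('Frank',), ('Dave',), ('Alice',), ('Peggy',), ('Carol',)]

Reason: ASC vs DESC gives opposite ordering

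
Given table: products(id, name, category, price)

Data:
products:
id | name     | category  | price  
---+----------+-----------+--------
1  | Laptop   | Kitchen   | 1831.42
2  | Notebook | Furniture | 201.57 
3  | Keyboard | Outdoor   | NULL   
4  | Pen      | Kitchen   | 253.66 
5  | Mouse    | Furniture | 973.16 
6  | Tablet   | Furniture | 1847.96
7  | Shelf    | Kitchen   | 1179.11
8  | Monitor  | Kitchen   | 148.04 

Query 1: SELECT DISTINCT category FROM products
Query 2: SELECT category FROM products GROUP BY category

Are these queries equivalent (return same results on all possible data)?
Yes, equivalent

Both queries return: [('Furniture',), ('Kitchen',), ('Outdoor',)]

Reason: Both get unique categorys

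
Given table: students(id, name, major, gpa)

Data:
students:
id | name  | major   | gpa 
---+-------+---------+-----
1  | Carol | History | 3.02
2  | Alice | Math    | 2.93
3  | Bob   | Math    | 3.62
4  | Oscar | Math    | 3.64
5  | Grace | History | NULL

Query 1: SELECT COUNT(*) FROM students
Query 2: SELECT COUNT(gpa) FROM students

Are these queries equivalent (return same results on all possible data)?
No, not equivalent

Query 1 returns: [(5,)]
Query 2 returns: [(4,)]

Reason: COUNT(*) includes NULLs, COUNT(column) excludes them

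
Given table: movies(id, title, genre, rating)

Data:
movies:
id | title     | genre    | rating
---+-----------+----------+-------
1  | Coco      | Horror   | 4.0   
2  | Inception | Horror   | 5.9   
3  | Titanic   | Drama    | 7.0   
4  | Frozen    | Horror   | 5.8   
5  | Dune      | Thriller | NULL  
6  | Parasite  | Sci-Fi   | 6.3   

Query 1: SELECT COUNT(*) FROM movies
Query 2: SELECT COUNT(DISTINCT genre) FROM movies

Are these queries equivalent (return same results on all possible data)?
No, not equivalent

Query 1 returns: [(6,)]
Query 2 returns: [(4,)]

Reason: COUNT(*) counts rows, COUNT(DISTINCT genre) counts unique genres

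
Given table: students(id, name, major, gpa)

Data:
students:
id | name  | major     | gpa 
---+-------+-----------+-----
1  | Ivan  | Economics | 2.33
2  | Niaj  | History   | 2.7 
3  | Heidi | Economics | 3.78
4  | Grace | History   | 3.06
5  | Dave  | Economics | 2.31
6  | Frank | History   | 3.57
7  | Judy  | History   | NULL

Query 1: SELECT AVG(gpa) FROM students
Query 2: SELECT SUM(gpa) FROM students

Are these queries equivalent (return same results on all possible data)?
No, not equivalent

Query 1 returns: [(2.9583333333333335,)]
Query 2 returns: [(17.75,)]

Reason: AVG vs SUM give different aggregate values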